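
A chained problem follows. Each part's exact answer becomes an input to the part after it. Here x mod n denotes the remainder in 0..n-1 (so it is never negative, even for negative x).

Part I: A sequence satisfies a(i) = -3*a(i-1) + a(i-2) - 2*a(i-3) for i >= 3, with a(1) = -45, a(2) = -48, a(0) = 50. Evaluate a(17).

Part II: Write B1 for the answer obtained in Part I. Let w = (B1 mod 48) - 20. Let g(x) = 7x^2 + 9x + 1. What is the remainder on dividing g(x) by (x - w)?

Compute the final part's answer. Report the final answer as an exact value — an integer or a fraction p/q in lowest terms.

149

Part I: a(3) = -3*(-48) + 1*(-45) - 2*(50) = -1; iterating: a(3)=-1, a(4)=45, a(5)=-40, a(6)=167, a(7)=-631, a(8)=2140, a(9)=-7385, a(10)=25557, a(11)=-88336, a(12)=305335, a(13)=-1055455, a(14)=3648372, a(15)=-12611241, a(16)=43593005, a(17)=-150687000; answer -150687000
Part II: B1 = -150687000; w = 4; remainder = value at the root: 7*(4)^2 + 9*(4)^1 + 1 = (112) + (36) + (1) = 149; answer 149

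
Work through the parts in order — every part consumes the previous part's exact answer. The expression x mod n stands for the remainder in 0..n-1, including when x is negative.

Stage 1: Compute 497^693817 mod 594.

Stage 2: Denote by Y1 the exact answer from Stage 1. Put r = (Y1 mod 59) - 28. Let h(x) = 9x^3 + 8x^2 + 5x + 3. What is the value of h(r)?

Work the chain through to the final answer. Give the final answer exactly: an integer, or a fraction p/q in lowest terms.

Stage 1: squarings mod 594: 497^1=497, 497^2=499, 497^4=115, 497^8=157, 497^16=295, 497^32=301, 497^64=313, 497^128=553, 497^256=493, 497^512=103, 497^1024=511, 497^2048=355, 497^4096=97, 497^8192=499, 497^16384=115, 497^32768=157, 497^65536=295, 497^131072=301, 497^262144=313, 497^524288=553; 497^693817 = 497^1 * 497^8 * 497^16 * 497^32 * 497^512 * 497^1024 * 497^4096 * 497^32768 * 497^131072 * 497^524288 = 29 (mod 594); answer 29
Stage 2: Y1 = 29; r = 1; 9*(1)^3 + 8*(1)^2 + 5*(1)^1 + 3 = (9) + (8) + (5) + (3) = 25; answer 25

25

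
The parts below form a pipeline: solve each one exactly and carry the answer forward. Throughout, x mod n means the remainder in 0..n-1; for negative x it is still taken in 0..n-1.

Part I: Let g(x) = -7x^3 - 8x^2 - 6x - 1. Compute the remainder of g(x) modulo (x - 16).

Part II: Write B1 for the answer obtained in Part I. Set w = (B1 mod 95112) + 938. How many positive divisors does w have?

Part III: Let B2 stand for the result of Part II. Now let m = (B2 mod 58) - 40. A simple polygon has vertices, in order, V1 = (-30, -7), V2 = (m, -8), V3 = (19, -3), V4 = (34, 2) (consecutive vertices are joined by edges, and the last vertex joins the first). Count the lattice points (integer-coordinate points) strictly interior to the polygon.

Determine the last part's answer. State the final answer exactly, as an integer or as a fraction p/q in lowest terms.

100

Part I: remainder = value at the root: -7*(16)^3 - 8*(16)^2 - 6*(16)^1 - 1 = (-28672) + (-2048) + (-96) + (-1) = -30817; answer -30817
Part II: B1 = -30817; w = 65233; 65233 = 7 * 9319; number of divisors = (1+1) * (1+1) = 4; answer 4
Part III: B2 = 4; m = -36; cross terms: (-30*-8 - -36*-7)=-12, (-36*-3 - 19*-8)=260, (19*2 - 34*-3)=140, (34*-7 - -30*2)=-178; twice the area = |210| = 210; area = 105; boundary points = 1 + 5 + 5 + 1 = 12; strictly interior points = area - boundary/2 + 1 = 100; answer 100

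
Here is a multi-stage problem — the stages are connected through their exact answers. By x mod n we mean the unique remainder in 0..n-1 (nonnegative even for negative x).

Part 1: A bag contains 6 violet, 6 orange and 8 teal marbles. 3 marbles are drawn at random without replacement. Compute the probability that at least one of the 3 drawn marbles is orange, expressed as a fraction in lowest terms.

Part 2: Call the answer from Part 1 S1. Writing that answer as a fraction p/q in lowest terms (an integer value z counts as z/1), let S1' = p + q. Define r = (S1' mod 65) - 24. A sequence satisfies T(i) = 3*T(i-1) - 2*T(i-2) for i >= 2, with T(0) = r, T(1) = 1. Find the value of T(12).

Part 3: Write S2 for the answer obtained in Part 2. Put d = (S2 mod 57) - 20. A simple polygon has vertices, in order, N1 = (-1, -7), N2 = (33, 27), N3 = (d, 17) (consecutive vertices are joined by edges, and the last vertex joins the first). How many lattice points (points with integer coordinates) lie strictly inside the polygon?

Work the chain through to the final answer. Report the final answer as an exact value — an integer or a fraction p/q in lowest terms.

66

Part 1: total draws C(20,3) = 1140; complement C(14,3) = 364; favorable 1140 - 364 = 776; P = 194/285; answer 194/285
Part 2: S1 = 194/285; threaded value p + q = 479; r = 0; T(2) = 3*(1) - 2*(0) = 3; iterating: T(2)=3, T(3)=7, T(4)=15, T(5)=31, T(6)=63, T(7)=127, T(8)=255, T(9)=511, T(10)=1023, T(11)=2047, T(12)=4095; answer 4095
Part 3: S2 = 4095; d = 28; cross terms: (-1*27 - 33*-7)=204, (33*17 - 28*27)=-195, (28*-7 - -1*17)=-179; twice the area = |-170| = 170; area = 85; boundary points = 34 + 5 + 1 = 40; strictly interior points = area - boundary/2 + 1 = 66; answer 66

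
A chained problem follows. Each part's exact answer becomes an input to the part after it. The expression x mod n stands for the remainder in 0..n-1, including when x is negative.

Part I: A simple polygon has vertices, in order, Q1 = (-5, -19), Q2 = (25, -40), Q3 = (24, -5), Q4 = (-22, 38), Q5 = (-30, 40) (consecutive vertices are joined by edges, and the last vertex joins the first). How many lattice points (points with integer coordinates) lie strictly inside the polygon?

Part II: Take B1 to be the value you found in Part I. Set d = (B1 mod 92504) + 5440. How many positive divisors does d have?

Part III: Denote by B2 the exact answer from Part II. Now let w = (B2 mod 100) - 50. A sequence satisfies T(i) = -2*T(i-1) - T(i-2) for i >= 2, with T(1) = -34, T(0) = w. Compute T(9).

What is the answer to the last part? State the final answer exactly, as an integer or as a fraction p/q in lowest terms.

Part I: cross terms: (-5*-40 - 25*-19)=675, (25*-5 - 24*-40)=835, (24*38 - -22*-5)=802, (-22*40 - -30*38)=260, (-30*-19 - -5*40)=770; twice the area = |3342| = 3342; area = 1671; boundary points = 3 + 1 + 1 + 2 + 1 = 8; strictly interior points = area - boundary/2 + 1 = 1668; answer 1668
Part II: B1 = 1668; d = 7108; 7108 = 2^2 * 1777; number of divisors = (2+1) * (1+1) = 6; answer 6
Part III: B2 = 6; w = -44; T(2) = -2*(-34) - 1*(-44) = 112; iterating: T(2)=112, T(3)=-190, T(4)=268, T(5)=-346, T(6)=424, T(7)=-502, T(8)=580, T(9)=-658; answer -658

-658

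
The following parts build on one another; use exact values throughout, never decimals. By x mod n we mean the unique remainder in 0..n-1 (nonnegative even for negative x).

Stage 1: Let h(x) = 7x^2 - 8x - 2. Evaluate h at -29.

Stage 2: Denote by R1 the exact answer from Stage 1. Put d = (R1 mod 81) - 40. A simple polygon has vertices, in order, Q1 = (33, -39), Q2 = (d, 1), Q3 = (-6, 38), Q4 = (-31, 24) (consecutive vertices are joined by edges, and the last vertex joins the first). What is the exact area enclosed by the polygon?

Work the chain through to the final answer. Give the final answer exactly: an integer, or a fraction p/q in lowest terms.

822

Stage 1: 7*(-29)^2 - 8*(-29)^1 - 2 = (5887) + (232) + (-2) = 6117; answer 6117
Stage 2: R1 = 6117; d = 2; cross terms: (33*1 - 2*-39)=111, (2*38 - -6*1)=82, (-6*24 - -31*38)=1034, (-31*-39 - 33*24)=417; twice the area = |1644| = 1644; area = 822; answer 822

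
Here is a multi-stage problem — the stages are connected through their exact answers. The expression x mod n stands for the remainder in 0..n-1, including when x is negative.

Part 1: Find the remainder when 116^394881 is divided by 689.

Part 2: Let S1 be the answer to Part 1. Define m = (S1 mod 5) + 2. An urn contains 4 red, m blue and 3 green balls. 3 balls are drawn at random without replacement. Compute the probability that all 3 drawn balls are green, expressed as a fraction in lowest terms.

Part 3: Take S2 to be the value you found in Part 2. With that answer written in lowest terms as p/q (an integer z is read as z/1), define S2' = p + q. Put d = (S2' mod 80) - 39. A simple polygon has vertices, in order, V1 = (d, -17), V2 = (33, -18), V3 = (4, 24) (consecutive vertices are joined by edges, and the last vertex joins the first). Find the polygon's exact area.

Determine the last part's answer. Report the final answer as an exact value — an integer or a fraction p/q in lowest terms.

Part 1: squarings mod 689: 116^1=116, 116^2=365, 116^4=248, 116^8=183, 116^16=417, 116^32=261, 116^64=599, 116^128=521, 116^256=664, 116^512=625, 116^1024=651, 116^2048=66, 116^4096=222, 116^8192=365, 116^16384=248, 116^32768=183, 116^65536=417, 116^131072=261, 116^262144=599; 116^394881 = 116^1 * 116^128 * 116^512 * 116^1024 * 116^131072 * 116^262144 = 155 (mod 689); answer 155
Part 2: S1 = 155; m = 2; total draws C(9,3) = 84; favorable C(3,3) = 1; P = 1/84; answer 1/84
Part 3: S2 = 1/84; threaded value p + q = 85; d = -34; cross terms: (-34*-18 - 33*-17)=1173, (33*24 - 4*-18)=864, (4*-17 - -34*24)=748; twice the area = |2785| = 2785; area = 2785/2; answer 2785/2

2785/2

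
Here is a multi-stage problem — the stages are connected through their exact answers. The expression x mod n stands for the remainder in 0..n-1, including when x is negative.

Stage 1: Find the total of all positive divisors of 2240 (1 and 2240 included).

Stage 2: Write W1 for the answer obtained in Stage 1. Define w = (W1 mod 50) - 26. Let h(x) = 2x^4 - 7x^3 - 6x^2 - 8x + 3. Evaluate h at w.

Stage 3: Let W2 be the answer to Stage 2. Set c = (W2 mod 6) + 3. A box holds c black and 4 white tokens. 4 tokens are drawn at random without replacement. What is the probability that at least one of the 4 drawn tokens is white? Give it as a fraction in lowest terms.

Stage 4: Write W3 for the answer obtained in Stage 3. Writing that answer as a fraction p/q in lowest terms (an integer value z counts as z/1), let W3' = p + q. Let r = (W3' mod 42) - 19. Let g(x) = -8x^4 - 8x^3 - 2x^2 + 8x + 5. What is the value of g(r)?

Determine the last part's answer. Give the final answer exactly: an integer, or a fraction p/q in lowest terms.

-469

Stage 1: 2240 = 2^6 * 5 * 7; sigma = (1 + 2 + 4 + 8 + 16 + 32 + 64) * (1 + 5) * (1 + 7) = 127 * 6 * 8 = 6096; answer 6096
Stage 2: W1 = 6096; w = 20; 2*(20)^4 - 7*(20)^3 - 6*(20)^2 - 8*(20)^1 + 3 = (320000) + (-56000) + (-2400) + (-160) + (3) = 261443; answer 261443
Stage 3: W2 = 261443; c = 8; total draws C(12,4) = 495; complement C(8,4) = 70; favorable 495 - 70 = 425; P = 85/99; answer 85/99
Stage 4: W3 = 85/99; threaded value p + q = 184; r = -3; -8*(-3)^4 - 8*(-3)^3 - 2*(-3)^2 + 8*(-3)^1 + 5 = (-648) + (216) + (-18) + (-24) + (5) = -469; answer -469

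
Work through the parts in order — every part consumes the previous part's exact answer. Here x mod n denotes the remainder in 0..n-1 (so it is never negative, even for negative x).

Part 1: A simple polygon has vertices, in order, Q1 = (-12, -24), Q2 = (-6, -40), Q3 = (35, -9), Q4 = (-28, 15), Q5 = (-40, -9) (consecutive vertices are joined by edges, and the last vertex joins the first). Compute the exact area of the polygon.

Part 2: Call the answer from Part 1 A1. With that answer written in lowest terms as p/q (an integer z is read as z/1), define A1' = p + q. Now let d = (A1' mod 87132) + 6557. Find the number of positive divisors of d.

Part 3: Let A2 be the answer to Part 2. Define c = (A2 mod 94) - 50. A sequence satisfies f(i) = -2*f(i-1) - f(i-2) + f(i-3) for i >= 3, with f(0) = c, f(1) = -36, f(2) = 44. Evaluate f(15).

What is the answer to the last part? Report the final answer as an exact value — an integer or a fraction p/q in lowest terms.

-7348

Part 1: cross terms: (-12*-40 - -6*-24)=336, (-6*-9 - 35*-40)=1454, (35*15 - -28*-9)=273, (-28*-9 - -40*15)=852, (-40*-24 - -12*-9)=852; twice the area = |3767| = 3767; area = 3767/2; answer 3767/2
Part 2: A1 = 3767/2; threaded value p + q = 3769; d = 10326; 10326 = 2 * 3 * 1721; number of divisors = (1+1) * (1+1) * (1+1) = 8; answer 8
Part 3: A2 = 8; c = -42; f(3) = -2*(44) - 1*(-36) + 1*(-42) = -94; iterating: f(3)=-94, f(4)=108, f(5)=-78, f(6)=-46, f(7)=278, f(8)=-588, f(9)=852, f(10)=-838, f(11)=236, f(12)=1218, f(13)=-3510, f(14)=6038, f(15)=-7348; answer -7348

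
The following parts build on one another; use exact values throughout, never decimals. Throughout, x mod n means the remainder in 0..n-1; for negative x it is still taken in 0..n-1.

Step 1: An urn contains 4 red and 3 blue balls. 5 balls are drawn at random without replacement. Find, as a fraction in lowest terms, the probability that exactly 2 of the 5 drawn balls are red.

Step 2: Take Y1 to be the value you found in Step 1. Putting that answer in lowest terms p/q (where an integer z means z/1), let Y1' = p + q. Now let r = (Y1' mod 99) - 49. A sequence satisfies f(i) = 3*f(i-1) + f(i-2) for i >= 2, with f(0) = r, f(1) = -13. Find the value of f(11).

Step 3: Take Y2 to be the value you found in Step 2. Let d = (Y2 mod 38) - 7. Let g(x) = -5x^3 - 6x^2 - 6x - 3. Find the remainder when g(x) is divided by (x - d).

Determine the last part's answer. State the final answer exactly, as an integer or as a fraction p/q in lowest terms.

897

Step 1: total draws C(7,5) = 21; favorable C(4,2)*C(3,3) = 6; P = 2/7; answer 2/7
Step 2: Y1 = 2/7; threaded value p + q = 9; r = -40; f(2) = 3*(-13) + 1*(-40) = -79; iterating: f(2)=-79, f(3)=-250, f(4)=-829, f(5)=-2737, f(6)=-9040, f(7)=-29857, f(8)=-98611, f(9)=-325690, f(10)=-1075681, f(11)=-3552733; answer -3552733
Step 3: Y2 = -3552733; d = -6; remainder = value at the root: -5*(-6)^3 - 6*(-6)^2 - 6*(-6)^1 - 3 = (1080) + (-216) + (36) + (-3) = 897; answer 897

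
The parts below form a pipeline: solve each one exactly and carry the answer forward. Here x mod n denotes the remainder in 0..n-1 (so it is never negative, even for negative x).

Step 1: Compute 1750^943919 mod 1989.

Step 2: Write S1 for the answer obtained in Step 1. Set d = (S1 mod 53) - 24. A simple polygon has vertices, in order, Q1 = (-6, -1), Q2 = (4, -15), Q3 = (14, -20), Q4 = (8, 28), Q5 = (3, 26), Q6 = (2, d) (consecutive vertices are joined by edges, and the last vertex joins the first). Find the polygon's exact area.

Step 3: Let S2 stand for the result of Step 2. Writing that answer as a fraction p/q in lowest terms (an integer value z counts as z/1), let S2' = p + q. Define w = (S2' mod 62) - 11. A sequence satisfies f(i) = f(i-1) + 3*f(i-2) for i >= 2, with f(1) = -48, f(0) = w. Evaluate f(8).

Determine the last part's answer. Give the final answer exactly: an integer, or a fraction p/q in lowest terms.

Step 1: squarings mod 1989: 1750^1=1750, 1750^2=1429, 1750^4=1327, 1750^8=664, 1750^16=1327, 1750^32=664, 1750^64=1327, 1750^128=664, 1750^256=1327, 1750^512=664, 1750^1024=1327, 1750^2048=664, 1750^4096=1327, 1750^8192=664, 1750^16384=1327, 1750^32768=664, 1750^65536=1327, 1750^131072=664, 1750^262144=1327, 1750^524288=664; 1750^943919 = 1750^1 * 1750^2 * 1750^4 * 1750^8 * 1750^32 * 1750^256 * 1750^512 * 1750^1024 * 1750^8192 * 1750^16384 * 1750^131072 * 1750^262144 * 1750^524288 = 1240 (mod 1989); answer 1240
Step 2: S1 = 1240; d = -3; cross terms: (-6*-15 - 4*-1)=94, (4*-20 - 14*-15)=130, (14*28 - 8*-20)=552, (8*26 - 3*28)=124, (3*-3 - 2*26)=-61, (2*-1 - -6*-3)=-20; twice the area = |819| = 819; area = 819/2; answer 819/2
Step 3: S2 = 819/2; threaded value p + q = 821; w = 4; f(2) = 1*(-48) + 3*(4) = -36; iterating: f(2)=-36, f(3)=-180, f(4)=-288, f(5)=-828, f(6)=-1692, f(7)=-4176, f(8)=-9252; answer -9252

-9252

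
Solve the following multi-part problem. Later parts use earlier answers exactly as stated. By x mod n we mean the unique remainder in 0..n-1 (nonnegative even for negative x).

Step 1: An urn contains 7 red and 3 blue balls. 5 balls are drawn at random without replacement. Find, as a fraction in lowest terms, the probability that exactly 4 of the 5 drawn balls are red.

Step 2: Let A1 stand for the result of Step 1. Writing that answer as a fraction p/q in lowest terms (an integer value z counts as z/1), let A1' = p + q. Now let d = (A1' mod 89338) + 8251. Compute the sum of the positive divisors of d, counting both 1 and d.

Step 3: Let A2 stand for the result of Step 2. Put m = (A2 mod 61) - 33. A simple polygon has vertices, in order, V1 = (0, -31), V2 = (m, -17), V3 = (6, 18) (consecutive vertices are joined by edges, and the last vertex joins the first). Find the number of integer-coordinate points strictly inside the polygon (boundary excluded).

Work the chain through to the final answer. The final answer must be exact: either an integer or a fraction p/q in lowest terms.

Step 1: total draws C(10,5) = 252; favorable C(7,4)*C(3,1) = 105; P = 5/12; answer 5/12
Step 2: A1 = 5/12; threaded value p + q = 17; d = 8268; 8268 = 2^2 * 3 * 13 * 53; sigma = (1 + 2 + 4) * (1 + 3) * (1 + 13) * (1 + 53) = 7 * 4 * 14 * 54 = 21168; answer 21168
Step 3: A2 = 21168; m = -32; cross terms: (0*-17 - -32*-31)=-992, (-32*18 - 6*-17)=-474, (6*-31 - 0*18)=-186; twice the area = |-1652| = 1652; area = 826; boundary points = 2 + 1 + 1 = 4; strictly interior points = area - boundary/2 + 1 = 825; answer 825

825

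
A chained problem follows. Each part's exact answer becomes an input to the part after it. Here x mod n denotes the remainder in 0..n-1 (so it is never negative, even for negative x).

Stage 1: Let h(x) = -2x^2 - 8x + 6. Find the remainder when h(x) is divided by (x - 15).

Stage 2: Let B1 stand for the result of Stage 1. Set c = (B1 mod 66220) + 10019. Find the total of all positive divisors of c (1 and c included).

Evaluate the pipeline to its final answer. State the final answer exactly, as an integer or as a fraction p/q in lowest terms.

Stage 1: remainder = value at the root: -2*(15)^2 - 8*(15)^1 + 6 = (-450) + (-120) + (6) = -564; answer -564
Stage 2: B1 = -564; c = 75675; 75675 = 3 * 5^2 * 1009; sigma = (1 + 3) * (1 + 5 + 25) * (1 + 1009) = 4 * 31 * 1010 = 125240; answer 125240

125240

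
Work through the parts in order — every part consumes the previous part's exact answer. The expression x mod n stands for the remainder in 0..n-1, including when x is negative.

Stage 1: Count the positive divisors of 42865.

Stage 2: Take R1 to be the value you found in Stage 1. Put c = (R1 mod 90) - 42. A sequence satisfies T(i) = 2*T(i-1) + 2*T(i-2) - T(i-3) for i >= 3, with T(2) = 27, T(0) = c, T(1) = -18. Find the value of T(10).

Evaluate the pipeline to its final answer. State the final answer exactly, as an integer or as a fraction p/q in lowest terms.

Stage 1: 42865 = 5 * 8573; number of divisors = (1+1) * (1+1) = 4; answer 4
Stage 2: R1 = 4; c = -38; T(3) = 2*(27) + 2*(-18) - 1*(-38) = 56; iterating: T(3)=56, T(4)=184, T(5)=453, T(6)=1218, T(7)=3158, T(8)=8299, T(9)=21696, T(10)=56832; answer 56832

56832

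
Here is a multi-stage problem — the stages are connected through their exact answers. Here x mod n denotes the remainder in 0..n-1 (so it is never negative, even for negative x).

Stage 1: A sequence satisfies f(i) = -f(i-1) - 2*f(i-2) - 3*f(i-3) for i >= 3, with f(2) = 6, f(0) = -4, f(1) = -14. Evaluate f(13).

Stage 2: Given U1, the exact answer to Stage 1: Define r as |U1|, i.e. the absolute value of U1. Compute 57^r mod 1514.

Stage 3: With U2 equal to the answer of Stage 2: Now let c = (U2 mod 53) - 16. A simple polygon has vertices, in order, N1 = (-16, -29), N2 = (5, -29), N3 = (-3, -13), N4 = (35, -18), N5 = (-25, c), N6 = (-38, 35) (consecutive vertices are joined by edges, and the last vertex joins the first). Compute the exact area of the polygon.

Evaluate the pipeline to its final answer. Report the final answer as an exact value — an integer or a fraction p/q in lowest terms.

688

Stage 1: f(3) = -1*(6) - 2*(-14) - 3*(-4) = 34; iterating: f(3)=34, f(4)=-4, f(5)=-82, f(6)=-12, f(7)=188, f(8)=82, f(9)=-422, f(10)=-306, f(11)=904, f(12)=974, f(13)=-1864; answer -1864
Stage 2: U1 = -1864; r = 1864; squarings mod 1514: 57^1=57, 57^2=221, 57^4=393, 57^8=21, 57^16=441, 57^32=689, 57^64=839, 57^128=1425, 57^256=351, 57^512=567, 57^1024=521; 57^1864 = 57^8 * 57^64 * 57^256 * 57^512 * 57^1024 = 1183 (mod 1514); answer 1183
Stage 3: U2 = 1183; c = 1; cross terms: (-16*-29 - 5*-29)=609, (5*-13 - -3*-29)=-152, (-3*-18 - 35*-13)=509, (35*1 - -25*-18)=-415, (-25*35 - -38*1)=-837, (-38*-29 - -16*35)=1662; twice the area = |1376| = 1376; area = 688; answer 688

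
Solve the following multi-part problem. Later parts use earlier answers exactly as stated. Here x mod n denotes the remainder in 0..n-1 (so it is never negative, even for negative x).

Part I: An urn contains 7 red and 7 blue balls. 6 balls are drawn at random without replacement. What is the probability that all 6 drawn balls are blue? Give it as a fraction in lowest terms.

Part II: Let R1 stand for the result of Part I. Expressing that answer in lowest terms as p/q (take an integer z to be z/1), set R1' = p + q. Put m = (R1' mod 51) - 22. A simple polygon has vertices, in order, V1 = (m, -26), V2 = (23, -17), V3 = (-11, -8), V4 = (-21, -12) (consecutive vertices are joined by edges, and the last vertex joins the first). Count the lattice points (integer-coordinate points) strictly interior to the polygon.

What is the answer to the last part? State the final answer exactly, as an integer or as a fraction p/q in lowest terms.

364

Part I: total draws C(14,6) = 3003; favorable C(7,6) = 7; P = 1/429; answer 1/429
Part II: R1 = 1/429; threaded value p + q = 430; m = 0; cross terms: (0*-17 - 23*-26)=598, (23*-8 - -11*-17)=-371, (-11*-12 - -21*-8)=-36, (-21*-26 - 0*-12)=546; twice the area = |737| = 737; area = 737/2; boundary points = 1 + 1 + 2 + 7 = 11; strictly interior points = area - boundary/2 + 1 = 364; answer 364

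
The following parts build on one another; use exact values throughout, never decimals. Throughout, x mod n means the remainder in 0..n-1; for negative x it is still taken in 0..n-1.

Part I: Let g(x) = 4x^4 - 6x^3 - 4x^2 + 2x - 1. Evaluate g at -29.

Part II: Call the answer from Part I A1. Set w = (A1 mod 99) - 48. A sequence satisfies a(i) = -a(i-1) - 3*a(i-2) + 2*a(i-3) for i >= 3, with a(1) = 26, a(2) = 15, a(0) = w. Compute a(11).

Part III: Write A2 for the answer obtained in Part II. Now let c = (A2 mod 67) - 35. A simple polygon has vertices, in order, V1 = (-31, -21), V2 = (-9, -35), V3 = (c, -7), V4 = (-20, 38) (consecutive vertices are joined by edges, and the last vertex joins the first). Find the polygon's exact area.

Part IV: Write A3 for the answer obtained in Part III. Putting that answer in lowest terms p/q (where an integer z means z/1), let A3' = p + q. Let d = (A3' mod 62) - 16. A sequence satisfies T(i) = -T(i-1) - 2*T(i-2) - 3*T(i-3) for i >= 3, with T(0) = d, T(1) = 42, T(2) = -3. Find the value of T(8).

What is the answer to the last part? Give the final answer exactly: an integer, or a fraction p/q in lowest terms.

Part I: 4*(-29)^4 - 6*(-29)^3 - 4*(-29)^2 + 2*(-29)^1 - 1 = (2829124) + (146334) + (-3364) + (-58) + (-1) = 2972035; answer 2972035
Part II: A1 = 2972035; w = 7; a(3) = -1*(15) - 3*(26) + 2*(7) = -79; iterating: a(3)=-79, a(4)=86, a(5)=181, a(6)=-597, a(7)=226, a(8)=1927, a(9)=-3799, a(10)=-1530, a(11)=16781; answer 16781
Part III: A2 = 16781; c = -4; cross terms: (-31*-35 - -9*-21)=896, (-9*-7 - -4*-35)=-77, (-4*38 - -20*-7)=-292, (-20*-21 - -31*38)=1598; twice the area = |2125| = 2125; area = 2125/2; answer 2125/2
Part IV: A3 = 2125/2; threaded value p + q = 2127; d = 3; T(3) = -1*(-3) - 2*(42) - 3*(3) = -90; iterating: T(3)=-90, T(4)=-30, T(5)=219, T(6)=111, T(7)=-459, T(8)=-420; answer -420

-420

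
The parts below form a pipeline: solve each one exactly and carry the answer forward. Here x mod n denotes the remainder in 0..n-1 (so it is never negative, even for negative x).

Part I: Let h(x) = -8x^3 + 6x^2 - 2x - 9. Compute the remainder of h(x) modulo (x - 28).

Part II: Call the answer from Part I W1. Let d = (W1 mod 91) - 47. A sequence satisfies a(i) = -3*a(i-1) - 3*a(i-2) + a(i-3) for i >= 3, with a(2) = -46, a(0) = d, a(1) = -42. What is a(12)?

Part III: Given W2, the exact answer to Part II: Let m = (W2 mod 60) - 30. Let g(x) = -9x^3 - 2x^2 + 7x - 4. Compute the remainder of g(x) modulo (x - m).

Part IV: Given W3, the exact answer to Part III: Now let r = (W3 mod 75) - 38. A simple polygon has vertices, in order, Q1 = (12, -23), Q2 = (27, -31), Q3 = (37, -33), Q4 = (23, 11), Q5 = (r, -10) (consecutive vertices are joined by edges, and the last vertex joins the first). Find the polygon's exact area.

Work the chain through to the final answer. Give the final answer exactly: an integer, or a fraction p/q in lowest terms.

2819/2

Part I: remainder = value at the root: -8*(28)^3 + 6*(28)^2 - 2*(28)^1 - 9 = (-175616) + (4704) + (-56) + (-9) = -170977; answer -170977
Part II: W1 = -170977; d = -35; a(3) = -3*(-46) - 3*(-42) + 1*(-35) = 229; iterating: a(3)=229, a(4)=-591, a(5)=1040, a(6)=-1118, a(7)=-357, a(8)=5465, a(9)=-16442, a(10)=32574, a(11)=-42931, a(12)=14629; answer 14629
Part III: W2 = 14629; m = 19; remainder = value at the root: -9*(19)^3 - 2*(19)^2 + 7*(19)^1 - 4 = (-61731) + (-722) + (133) + (-4) = -62324; answer -62324
Part IV: W3 = -62324; r = -37; cross terms: (12*-31 - 27*-23)=249, (27*-33 - 37*-31)=256, (37*11 - 23*-33)=1166, (23*-10 - -37*11)=177, (-37*-23 - 12*-10)=971; twice the area = |2819| = 2819; area = 2819/2; answer 2819/2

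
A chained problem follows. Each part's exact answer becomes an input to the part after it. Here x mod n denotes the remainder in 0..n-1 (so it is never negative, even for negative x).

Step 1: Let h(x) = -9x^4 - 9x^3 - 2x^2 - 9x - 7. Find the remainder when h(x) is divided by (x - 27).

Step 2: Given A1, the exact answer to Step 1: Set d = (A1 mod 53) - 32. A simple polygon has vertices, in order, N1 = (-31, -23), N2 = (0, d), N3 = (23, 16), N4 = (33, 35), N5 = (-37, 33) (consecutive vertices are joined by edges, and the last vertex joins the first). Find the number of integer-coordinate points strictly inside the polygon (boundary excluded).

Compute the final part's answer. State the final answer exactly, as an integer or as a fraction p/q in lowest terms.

Step 1: remainder = value at the root: -9*(27)^4 - 9*(27)^3 - 2*(27)^2 - 9*(27)^1 - 7 = (-4782969) + (-177147) + (-1458) + (-243) + (-7) = -4961824; answer -4961824
Step 2: A1 = -4961824; d = 4; cross terms: (-31*4 - 0*-23)=-124, (0*16 - 23*4)=-92, (23*35 - 33*16)=277, (33*33 - -37*35)=2384, (-37*-23 - -31*33)=1874; twice the area = |4319| = 4319; area = 4319/2; boundary points = 1 + 1 + 1 + 2 + 2 = 7; strictly interior points = area - boundary/2 + 1 = 2157; answer 2157

2157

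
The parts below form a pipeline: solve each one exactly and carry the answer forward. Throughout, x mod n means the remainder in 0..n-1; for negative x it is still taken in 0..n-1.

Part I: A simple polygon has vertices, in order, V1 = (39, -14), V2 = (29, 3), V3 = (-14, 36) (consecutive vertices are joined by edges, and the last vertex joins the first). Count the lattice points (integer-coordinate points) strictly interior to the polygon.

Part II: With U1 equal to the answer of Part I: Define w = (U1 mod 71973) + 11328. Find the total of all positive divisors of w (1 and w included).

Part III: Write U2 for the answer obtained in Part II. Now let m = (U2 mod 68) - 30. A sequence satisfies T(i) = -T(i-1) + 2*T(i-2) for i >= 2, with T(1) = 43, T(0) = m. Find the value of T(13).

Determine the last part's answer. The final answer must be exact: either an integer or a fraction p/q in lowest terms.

122893

Part I: cross terms: (39*3 - 29*-14)=523, (29*36 - -14*3)=1086, (-14*-14 - 39*36)=-1208; twice the area = |401| = 401; area = 401/2; boundary points = 1 + 1 + 1 = 3; strictly interior points = area - boundary/2 + 1 = 200; answer 200
Part II: U1 = 200; w = 11528; 11528 = 2^3 * 11 * 131; sigma = (1 + 2 + 4 + 8) * (1 + 11) * (1 + 131) = 15 * 12 * 132 = 23760; answer 23760
Part III: U2 = 23760; m = -2; T(2) = -1*(43) + 2*(-2) = -47; iterating: T(2)=-47, T(3)=133, T(4)=-227, T(5)=493, T(6)=-947, T(7)=1933, T(8)=-3827, T(9)=7693, T(10)=-15347, T(11)=30733, T(12)=-61427, T(13)=122893; answer 122893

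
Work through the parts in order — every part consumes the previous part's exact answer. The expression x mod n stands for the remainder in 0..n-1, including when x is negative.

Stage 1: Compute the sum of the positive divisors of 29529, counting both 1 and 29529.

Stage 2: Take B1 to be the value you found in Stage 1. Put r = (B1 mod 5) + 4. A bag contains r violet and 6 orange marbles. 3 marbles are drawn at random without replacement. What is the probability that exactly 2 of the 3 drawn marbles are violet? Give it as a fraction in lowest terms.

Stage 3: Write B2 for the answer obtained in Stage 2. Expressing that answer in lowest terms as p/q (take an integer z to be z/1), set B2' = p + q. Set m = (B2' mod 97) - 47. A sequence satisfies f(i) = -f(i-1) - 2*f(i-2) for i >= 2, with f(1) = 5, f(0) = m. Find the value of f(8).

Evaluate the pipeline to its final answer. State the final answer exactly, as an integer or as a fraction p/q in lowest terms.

463

Stage 1: 29529 = 3^2 * 17 * 193; sigma = (1 + 3 + 9) * (1 + 17) * (1 + 193) = 13 * 18 * 194 = 45396; answer 45396
Stage 2: B1 = 45396; r = 5; total draws C(11,3) = 165; favorable C(5,2)*C(6,1) = 60; P = 4/11; answer 4/11
Stage 3: B2 = 4/11; threaded value p + q = 15; m = -32; f(2) = -1*(5) - 2*(-32) = 59; iterating: f(2)=59, f(3)=-69, f(4)=-49, f(5)=187, f(6)=-89, f(7)=-285, f(8)=463; answer 463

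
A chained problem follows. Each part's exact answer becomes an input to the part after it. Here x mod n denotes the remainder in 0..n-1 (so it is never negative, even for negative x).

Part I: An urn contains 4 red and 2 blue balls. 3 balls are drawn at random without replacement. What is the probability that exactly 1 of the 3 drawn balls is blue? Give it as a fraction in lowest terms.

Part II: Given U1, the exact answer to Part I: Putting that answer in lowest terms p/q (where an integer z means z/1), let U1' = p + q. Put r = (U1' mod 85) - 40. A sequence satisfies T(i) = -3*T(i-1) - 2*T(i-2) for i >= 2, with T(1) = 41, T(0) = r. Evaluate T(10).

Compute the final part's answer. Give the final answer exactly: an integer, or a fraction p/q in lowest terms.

-9239

Part I: total draws C(6,3) = 20; favorable C(2,1)*C(4,2) = 12; P = 3/5; answer 3/5
Part II: U1 = 3/5; threaded value p + q = 8; r = -32; T(2) = -3*(41) - 2*(-32) = -59; iterating: T(2)=-59, T(3)=95, T(4)=-167, T(5)=311, T(6)=-599, T(7)=1175, T(8)=-2327, T(9)=4631, T(10)=-9239; answer -9239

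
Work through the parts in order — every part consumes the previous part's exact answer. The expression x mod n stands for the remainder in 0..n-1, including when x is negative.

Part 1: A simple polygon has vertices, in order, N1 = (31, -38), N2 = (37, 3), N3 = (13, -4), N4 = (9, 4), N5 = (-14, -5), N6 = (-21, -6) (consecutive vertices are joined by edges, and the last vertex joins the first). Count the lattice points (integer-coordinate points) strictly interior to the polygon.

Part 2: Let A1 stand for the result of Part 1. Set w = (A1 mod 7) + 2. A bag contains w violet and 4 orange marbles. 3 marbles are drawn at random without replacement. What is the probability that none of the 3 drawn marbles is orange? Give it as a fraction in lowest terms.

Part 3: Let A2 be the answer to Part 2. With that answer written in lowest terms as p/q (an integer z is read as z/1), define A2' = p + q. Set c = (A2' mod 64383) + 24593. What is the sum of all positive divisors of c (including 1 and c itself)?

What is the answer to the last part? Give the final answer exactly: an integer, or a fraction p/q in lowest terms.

43200

Part 1: cross terms: (31*3 - 37*-38)=1499, (37*-4 - 13*3)=-187, (13*4 - 9*-4)=88, (9*-5 - -14*4)=11, (-14*-6 - -21*-5)=-21, (-21*-38 - 31*-6)=984; twice the area = |2374| = 2374; area = 1187; boundary points = 1 + 1 + 4 + 1 + 1 + 4 = 12; strictly interior points = area - boundary/2 + 1 = 1182; answer 1182
Part 2: A1 = 1182; w = 8; total draws C(12,3) = 220; favorable C(8,3) = 56; P = 14/55; answer 14/55
Part 3: A2 = 14/55; threaded value p + q = 69; c = 24662; 24662 = 2 * 11 * 19 * 59; sigma = (1 + 2) * (1 + 11) * (1 + 19) * (1 + 59) = 3 * 12 * 20 * 60 = 43200; answer 43200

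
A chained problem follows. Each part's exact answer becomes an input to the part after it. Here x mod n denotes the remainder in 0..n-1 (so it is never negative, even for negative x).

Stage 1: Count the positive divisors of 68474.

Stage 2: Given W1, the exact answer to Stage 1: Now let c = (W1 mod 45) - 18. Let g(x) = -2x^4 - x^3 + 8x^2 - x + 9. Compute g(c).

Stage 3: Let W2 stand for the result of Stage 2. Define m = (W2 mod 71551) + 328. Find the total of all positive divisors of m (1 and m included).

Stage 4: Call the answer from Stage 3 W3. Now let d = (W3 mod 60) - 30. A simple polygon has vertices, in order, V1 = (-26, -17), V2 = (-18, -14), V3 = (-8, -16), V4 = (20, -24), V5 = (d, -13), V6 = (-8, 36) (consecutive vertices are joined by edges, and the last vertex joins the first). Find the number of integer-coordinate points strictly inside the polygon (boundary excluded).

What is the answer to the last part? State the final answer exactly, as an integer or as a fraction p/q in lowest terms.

Stage 1: 68474 = 2 * 7 * 67 * 73; number of divisors = (1+1) * (1+1) * (1+1) * (1+1) = 16; answer 16
Stage 2: W1 = 16; c = -2; -2*(-2)^4 - 1*(-2)^3 + 8*(-2)^2 - 1*(-2)^1 + 9 = (-32) + (8) + (32) + (2) + (9) = 19; answer 19
Stage 3: W2 = 19; m = 347; 347 is prime, so its only divisors are 1 and 347; sigma = 1 + 347 = 348; answer 348
Stage 4: W3 = 348; d = 18; cross terms: (-26*-14 - -18*-17)=58, (-18*-16 - -8*-14)=176, (-8*-24 - 20*-16)=512, (20*-13 - 18*-24)=172, (18*36 - -8*-13)=544, (-8*-17 - -26*36)=1072; twice the area = |2534| = 2534; area = 1267; boundary points = 1 + 2 + 4 + 1 + 1 + 1 = 10; strictly interior points = area - boundary/2 + 1 = 1263; answer 1263

1263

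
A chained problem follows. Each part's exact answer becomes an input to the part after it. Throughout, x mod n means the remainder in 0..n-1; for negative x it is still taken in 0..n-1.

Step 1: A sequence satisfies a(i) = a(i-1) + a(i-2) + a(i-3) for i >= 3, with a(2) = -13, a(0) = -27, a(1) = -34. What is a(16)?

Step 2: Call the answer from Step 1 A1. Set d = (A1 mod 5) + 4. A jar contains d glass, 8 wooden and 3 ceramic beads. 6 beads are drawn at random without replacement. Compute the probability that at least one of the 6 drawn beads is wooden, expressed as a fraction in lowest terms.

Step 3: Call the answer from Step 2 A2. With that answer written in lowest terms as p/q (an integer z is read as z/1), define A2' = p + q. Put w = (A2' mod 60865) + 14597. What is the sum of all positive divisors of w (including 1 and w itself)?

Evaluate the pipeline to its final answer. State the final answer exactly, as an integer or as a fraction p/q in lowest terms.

Step 1: a(3) = 1*(-13) + 1*(-34) + 1*(-27) = -74; iterating: a(3)=-74, a(4)=-121, a(5)=-208, a(6)=-403, a(7)=-732, a(8)=-1343, a(9)=-2478, a(10)=-4553, a(11)=-8374, a(12)=-15405, a(13)=-28332, a(14)=-52111, a(15)=-95848, a(16)=-176291; answer -176291
Step 2: A1 = -176291; d = 8; total draws C(19,6) = 27132; complement C(11,6) = 462; favorable 27132 - 462 = 26670; P = 635/646; answer 635/646
Step 3: A2 = 635/646; threaded value p + q = 1281; w = 15878; 15878 = 2 * 17 * 467; sigma = (1 + 2) * (1 + 17) * (1 + 467) = 3 * 18 * 468 = 25272; answer 25272

25272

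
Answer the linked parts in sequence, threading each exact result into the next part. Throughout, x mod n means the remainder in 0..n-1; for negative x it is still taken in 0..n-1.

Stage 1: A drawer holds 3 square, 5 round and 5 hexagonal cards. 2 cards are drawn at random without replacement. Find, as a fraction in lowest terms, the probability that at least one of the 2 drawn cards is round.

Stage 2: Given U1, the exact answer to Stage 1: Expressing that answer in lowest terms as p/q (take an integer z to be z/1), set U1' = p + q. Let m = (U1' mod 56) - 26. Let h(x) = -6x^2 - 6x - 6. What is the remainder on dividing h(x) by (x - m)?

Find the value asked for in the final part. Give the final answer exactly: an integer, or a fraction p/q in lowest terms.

Stage 1: total draws C(13,2) = 78; complement C(8,2) = 28; favorable 78 - 28 = 50; P = 25/39; answer 25/39
Stage 2: U1 = 25/39; threaded value p + q = 64; m = -18; remainder = value at the root: -6*(-18)^2 - 6*(-18)^1 - 6 = (-1944) + (108) + (-6) = -1842; answer -1842

-1842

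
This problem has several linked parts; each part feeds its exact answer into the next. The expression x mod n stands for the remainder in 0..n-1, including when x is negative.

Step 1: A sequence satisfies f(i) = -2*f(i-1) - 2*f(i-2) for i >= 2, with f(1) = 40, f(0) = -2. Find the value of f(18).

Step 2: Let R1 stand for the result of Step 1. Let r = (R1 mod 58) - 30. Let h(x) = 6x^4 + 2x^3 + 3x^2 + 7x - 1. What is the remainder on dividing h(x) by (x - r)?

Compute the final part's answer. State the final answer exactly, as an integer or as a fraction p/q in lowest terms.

Step 1: f(2) = -2*(40) - 2*(-2) = -76; iterating: f(2)=-76, f(3)=72, f(4)=8, f(5)=-160, f(6)=304, f(7)=-288, f(8)=-32, f(9)=640, f(10)=-1216, f(11)=1152, f(12)=128, f(13)=-2560, f(14)=4864, f(15)=-4608, f(16)=-512, f(17)=10240, f(18)=-19456; answer -19456
Step 2: R1 = -19456; r = 2; remainder = value at the root: 6*(2)^4 + 2*(2)^3 + 3*(2)^2 + 7*(2)^1 - 1 = (96) + (16) + (12) + (14) + (-1) = 137; answer 137

137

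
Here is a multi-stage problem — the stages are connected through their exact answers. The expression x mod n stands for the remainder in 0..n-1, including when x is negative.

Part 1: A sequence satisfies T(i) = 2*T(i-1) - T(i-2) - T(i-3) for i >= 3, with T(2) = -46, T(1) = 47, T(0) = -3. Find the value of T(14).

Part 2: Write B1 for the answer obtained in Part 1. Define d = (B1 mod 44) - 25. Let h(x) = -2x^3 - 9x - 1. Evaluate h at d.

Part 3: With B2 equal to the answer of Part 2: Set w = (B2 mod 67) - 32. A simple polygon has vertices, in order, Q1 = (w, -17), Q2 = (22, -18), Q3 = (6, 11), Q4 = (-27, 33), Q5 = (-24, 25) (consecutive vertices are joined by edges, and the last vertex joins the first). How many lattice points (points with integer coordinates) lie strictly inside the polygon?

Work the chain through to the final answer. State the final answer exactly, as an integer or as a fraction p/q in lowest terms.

Part 1: T(3) = 2*(-46) - 1*(47) - 1*(-3) = -136; iterating: T(3)=-136, T(4)=-273, T(5)=-364, T(6)=-319, T(7)=-1, T(8)=681, T(9)=1682, T(10)=2684, T(11)=3005, T(12)=1644, T(13)=-2401, T(14)=-9451; answer -9451
Part 2: B1 = -9451; d = -16; -2*(-16)^3 - 9*(-16)^1 - 1 = (8192) + (144) + (-1) = 8335; answer 8335
Part 3: B2 = 8335; w = -5; cross terms: (-5*-18 - 22*-17)=464, (22*11 - 6*-18)=350, (6*33 - -27*11)=495, (-27*25 - -24*33)=117, (-24*-17 - -5*25)=533; twice the area = |1959| = 1959; area = 1959/2; boundary points = 1 + 1 + 11 + 1 + 1 = 15; strictly interior points = area - boundary/2 + 1 = 973; answer 973

973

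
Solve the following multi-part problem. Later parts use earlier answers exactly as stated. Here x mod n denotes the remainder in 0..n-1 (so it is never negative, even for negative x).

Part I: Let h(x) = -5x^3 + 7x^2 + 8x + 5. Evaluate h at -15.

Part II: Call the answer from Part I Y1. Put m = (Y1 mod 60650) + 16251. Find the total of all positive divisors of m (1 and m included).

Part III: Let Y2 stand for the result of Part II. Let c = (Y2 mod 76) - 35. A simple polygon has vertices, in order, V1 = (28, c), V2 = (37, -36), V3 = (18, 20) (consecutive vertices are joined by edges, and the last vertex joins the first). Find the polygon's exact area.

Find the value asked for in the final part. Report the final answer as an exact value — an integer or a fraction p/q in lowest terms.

Part I: -5*(-15)^3 + 7*(-15)^2 + 8*(-15)^1 + 5 = (16875) + (1575) + (-120) + (5) = 18335; answer 18335
Part II: Y1 = 18335; m = 34586; 34586 = 2 * 17293; sigma = (1 + 2) * (1 + 17293) = 3 * 17294 = 51882; answer 51882
Part III: Y2 = 51882; c = 15; cross terms: (28*-36 - 37*15)=-1563, (37*20 - 18*-36)=1388, (18*15 - 28*20)=-290; twice the area = |-465| = 465; area = 465/2; answer 465/2

465/2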